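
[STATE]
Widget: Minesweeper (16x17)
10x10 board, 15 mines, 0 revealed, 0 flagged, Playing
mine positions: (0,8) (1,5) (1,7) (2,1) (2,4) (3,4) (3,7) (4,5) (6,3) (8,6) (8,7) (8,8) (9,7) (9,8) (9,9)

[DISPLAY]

■■■■■■■■■■      
■■■■■■■■■■      
■■■■■■■■■■      
■■■■■■■■■■      
■■■■■■■■■■      
■■■■■■■■■■      
■■■■■■■■■■      
■■■■■■■■■■      
■■■■■■■■■■      
■■■■■■■■■■      
                
                
                
                
                
                
                


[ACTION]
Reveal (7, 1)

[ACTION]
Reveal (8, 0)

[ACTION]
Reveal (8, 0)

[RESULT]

■■■■■■■■■■      
■■■■■■■■■■      
■■■■■■■■■■      
1112■■■■■■      
   1■■■■■■      
  11■■■■■■      
  1■■■■■■■      
  1111■■■■      
     1■■■■      
     1■■■■      
                
                
                
                
                
                
                


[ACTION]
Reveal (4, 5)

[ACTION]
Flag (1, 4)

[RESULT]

■■■■■■■■✹■      
■■■■■✹■✹■■      
■✹■■✹■■■■■      
1112✹■■✹■■      
   1■✹■■■■      
  11■■■■■■      
  1✹■■■■■■      
  1111■■■■      
     1✹✹✹■      
     1■✹✹✹      
                
                
                
                
                
                
                


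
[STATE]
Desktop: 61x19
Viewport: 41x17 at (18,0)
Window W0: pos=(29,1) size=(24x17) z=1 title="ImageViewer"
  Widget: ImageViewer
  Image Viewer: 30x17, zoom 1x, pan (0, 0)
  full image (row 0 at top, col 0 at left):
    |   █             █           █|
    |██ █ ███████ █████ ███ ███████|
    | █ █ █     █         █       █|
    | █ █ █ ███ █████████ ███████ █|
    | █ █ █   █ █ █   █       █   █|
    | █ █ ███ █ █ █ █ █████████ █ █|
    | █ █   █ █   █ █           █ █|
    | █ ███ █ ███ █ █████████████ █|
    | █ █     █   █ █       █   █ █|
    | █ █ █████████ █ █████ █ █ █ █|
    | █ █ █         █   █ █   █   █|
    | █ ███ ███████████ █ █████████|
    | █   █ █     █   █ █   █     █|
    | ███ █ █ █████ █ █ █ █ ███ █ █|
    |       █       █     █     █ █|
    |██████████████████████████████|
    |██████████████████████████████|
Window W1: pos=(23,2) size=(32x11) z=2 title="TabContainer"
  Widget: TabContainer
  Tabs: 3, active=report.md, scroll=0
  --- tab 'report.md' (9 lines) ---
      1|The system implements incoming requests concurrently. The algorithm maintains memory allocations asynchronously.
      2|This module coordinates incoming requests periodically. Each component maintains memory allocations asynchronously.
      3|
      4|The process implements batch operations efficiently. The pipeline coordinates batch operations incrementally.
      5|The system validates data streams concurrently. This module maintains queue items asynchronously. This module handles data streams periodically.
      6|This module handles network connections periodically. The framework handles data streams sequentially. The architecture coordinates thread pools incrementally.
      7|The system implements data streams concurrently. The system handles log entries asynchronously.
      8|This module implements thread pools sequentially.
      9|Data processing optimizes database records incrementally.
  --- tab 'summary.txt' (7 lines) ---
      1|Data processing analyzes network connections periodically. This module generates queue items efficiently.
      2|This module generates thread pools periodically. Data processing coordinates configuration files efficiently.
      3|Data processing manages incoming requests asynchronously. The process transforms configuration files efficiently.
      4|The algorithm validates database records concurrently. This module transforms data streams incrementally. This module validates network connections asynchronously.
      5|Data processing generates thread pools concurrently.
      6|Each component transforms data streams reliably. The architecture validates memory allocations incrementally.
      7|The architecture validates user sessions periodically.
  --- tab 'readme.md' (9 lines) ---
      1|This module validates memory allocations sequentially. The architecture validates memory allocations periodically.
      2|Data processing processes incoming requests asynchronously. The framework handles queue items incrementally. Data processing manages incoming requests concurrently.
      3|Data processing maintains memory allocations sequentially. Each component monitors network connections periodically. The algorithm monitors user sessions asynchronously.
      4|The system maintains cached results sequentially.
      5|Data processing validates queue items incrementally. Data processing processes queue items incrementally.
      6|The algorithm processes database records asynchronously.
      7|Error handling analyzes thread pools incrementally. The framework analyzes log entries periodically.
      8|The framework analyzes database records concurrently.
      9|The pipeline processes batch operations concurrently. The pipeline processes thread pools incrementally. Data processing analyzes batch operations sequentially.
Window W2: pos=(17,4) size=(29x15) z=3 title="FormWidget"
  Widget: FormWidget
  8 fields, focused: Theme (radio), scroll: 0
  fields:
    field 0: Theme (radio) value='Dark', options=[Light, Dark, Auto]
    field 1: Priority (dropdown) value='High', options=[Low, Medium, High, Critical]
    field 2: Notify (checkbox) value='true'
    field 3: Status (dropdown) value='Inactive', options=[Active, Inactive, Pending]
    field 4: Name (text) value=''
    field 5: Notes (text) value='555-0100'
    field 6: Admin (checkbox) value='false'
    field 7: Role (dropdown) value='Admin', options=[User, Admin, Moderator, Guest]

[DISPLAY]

                                         
           ┏━━━━━━━━━━━━━━━━━━━━━━┓      
     ┏━━━━━━━━━━━━━━━━━━━━━━━━━━━━━━┓    
     ┃ TabContainer                 ┃    
━━━━━━━━━━━━━━━━━━━━━━━━━━━┓────────┨    
 FormWidget                ┃xt │ rea┃    
───────────────────────────┨────────┃    
> Theme:      ( ) Light  (●┃incoming┃    
  Priority:   [High      ▼]┃s incomi┃    
  Notify:     [x]          ┃        ┃    
  Status:     [Inactive  ▼]┃ batch o┃    
  Name:       [           ]┃ata stre┃    
  Notes:      [555-0100   ]┃━━━━━━━━┛    
  Admin:      [ ]          ┃ █████┃      
  Role:       [Admin     ▼]┃   █ █┃      
                           ┃██ █ █┃      
                           ┃ █ █  ┃      


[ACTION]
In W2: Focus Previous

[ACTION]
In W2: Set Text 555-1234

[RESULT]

                                         
           ┏━━━━━━━━━━━━━━━━━━━━━━┓      
     ┏━━━━━━━━━━━━━━━━━━━━━━━━━━━━━━┓    
     ┃ TabContainer                 ┃    
━━━━━━━━━━━━━━━━━━━━━━━━━━━┓────────┨    
 FormWidget                ┃xt │ rea┃    
───────────────────────────┨────────┃    
  Theme:      ( ) Light  (●┃incoming┃    
  Priority:   [High      ▼]┃s incomi┃    
  Notify:     [x]          ┃        ┃    
  Status:     [Inactive  ▼]┃ batch o┃    
  Name:       [           ]┃ata stre┃    
  Notes:      [555-0100   ]┃━━━━━━━━┛    
  Admin:      [ ]          ┃ █████┃      
> Role:       [Admin     ▼]┃   █ █┃      
                           ┃██ █ █┃      
                           ┃ █ █  ┃      


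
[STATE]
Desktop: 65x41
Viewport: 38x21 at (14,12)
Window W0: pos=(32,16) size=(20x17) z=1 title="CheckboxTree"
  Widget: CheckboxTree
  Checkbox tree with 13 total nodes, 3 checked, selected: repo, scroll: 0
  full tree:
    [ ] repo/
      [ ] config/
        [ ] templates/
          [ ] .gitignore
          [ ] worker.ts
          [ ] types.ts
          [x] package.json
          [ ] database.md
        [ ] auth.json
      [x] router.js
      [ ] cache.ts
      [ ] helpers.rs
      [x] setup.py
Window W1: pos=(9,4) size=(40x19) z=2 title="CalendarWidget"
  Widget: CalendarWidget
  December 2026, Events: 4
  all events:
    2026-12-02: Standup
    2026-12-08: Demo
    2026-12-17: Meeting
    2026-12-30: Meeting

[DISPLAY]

2 23 24 25 26 27                  ┃   
9 30* 31                          ┃   
                                  ┃   
                                  ┃   
                                  ┃━━┓
                                  ┃  ┃
                                  ┃──┨
                                  ┃  ┃
                                  ┃  ┃
                                  ┃es┃
━━━━━━━━━━━━━━━━━━━━━━━━━━━━━━━━━━┛gn┃
                  ┃       [ ] worker.┃
                  ┃       [ ] types.t┃
                  ┃       [x] package┃
                  ┃       [ ] databas┃
                  ┃     [ ] auth.json┃
                  ┃   [x] router.js  ┃
                  ┃   [ ] cache.ts   ┃
                  ┃   [ ] helpers.rs ┃
                  ┃   [x] setup.py   ┃
                  ┗━━━━━━━━━━━━━━━━━━┛


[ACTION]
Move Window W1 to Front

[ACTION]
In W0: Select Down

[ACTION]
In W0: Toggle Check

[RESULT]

2 23 24 25 26 27                  ┃   
9 30* 31                          ┃   
                                  ┃   
                                  ┃   
                                  ┃━━┓
                                  ┃  ┃
                                  ┃──┨
                                  ┃  ┃
                                  ┃  ┃
                                  ┃es┃
━━━━━━━━━━━━━━━━━━━━━━━━━━━━━━━━━━┛gn┃
                  ┃       [x] worker.┃
                  ┃       [x] types.t┃
                  ┃       [x] package┃
                  ┃       [x] databas┃
                  ┃     [x] auth.json┃
                  ┃   [x] router.js  ┃
                  ┃   [ ] cache.ts   ┃
                  ┃   [ ] helpers.rs ┃
                  ┃   [x] setup.py   ┃
                  ┗━━━━━━━━━━━━━━━━━━┛


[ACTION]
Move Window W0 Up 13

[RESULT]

2 23 24 25 26 27                  ┃ge┃
9 30* 31                          ┃as┃
                                  ┃on┃
                                  ┃  ┃
                                  ┃  ┃
                                  ┃s ┃
                                  ┃  ┃
                                  ┃━━┛
                                  ┃   
                                  ┃   
━━━━━━━━━━━━━━━━━━━━━━━━━━━━━━━━━━┛   
                                      
                                      
                                      
                                      
                                      
                                      
                                      
                                      
                                      
                                      


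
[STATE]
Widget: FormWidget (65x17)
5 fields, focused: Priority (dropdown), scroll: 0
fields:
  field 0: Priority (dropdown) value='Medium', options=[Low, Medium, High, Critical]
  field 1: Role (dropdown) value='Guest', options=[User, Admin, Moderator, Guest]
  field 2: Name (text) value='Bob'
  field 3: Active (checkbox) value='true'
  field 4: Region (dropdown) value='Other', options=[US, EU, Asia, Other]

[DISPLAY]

> Priority:   [Medium                                          ▼]
  Role:       [Guest                                           ▼]
  Name:       [Bob                                              ]
  Active:     [x]                                                
  Region:     [Other                                           ▼]
                                                                 
                                                                 
                                                                 
                                                                 
                                                                 
                                                                 
                                                                 
                                                                 
                                                                 
                                                                 
                                                                 
                                                                 


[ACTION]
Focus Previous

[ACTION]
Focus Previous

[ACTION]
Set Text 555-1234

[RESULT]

  Priority:   [Medium                                          ▼]
  Role:       [Guest                                           ▼]
  Name:       [Bob                                              ]
> Active:     [x]                                                
  Region:     [Other                                           ▼]
                                                                 
                                                                 
                                                                 
                                                                 
                                                                 
                                                                 
                                                                 
                                                                 
                                                                 
                                                                 
                                                                 
                                                                 


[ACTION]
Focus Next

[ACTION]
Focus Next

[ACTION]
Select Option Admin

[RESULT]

> Priority:   [Medium                                          ▼]
  Role:       [Guest                                           ▼]
  Name:       [Bob                                              ]
  Active:     [x]                                                
  Region:     [Other                                           ▼]
                                                                 
                                                                 
                                                                 
                                                                 
                                                                 
                                                                 
                                                                 
                                                                 
                                                                 
                                                                 
                                                                 
                                                                 


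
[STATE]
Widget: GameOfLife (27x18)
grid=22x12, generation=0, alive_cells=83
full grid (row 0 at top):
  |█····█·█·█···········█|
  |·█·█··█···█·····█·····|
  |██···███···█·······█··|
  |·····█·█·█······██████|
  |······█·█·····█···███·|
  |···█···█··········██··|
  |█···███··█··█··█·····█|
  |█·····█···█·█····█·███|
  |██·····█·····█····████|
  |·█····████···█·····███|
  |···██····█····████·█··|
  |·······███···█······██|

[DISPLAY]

Gen: 0                     
█····█·█·█···········█     
·█·█··█···█·····█·····     
██···███···█·······█··     
·····█·█·█······██████     
······█·█·····█···███·     
···█···█··········██··     
█···███··█··█··█·····█     
█·····█···█·█····█·███     
██·····█·····█····████     
·█····████···█·····███     
···██····█····████·█··     
·······███···█······██     
                           
                           
                           
                           
                           


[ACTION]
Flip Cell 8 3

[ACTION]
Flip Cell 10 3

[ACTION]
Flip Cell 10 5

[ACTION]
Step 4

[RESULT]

Gen: 4                     
······················     
······················     
·███··················     
·██···················     
··███··██·············     
····██····██··········     
···█·█·█·███··········     
·····█·█·█··█·········     
·███·██·█········██···     
··██··█·█·······███···     
·██···███·······█···█·     
···················██·     
                           
                           
                           
                           
                           


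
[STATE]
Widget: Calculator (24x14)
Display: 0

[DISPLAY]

                       0
┌───┬───┬───┬───┐       
│ 7 │ 8 │ 9 │ ÷ │       
├───┼───┼───┼───┤       
│ 4 │ 5 │ 6 │ × │       
├───┼───┼───┼───┤       
│ 1 │ 2 │ 3 │ - │       
├───┼───┼───┼───┤       
│ 0 │ . │ = │ + │       
├───┼───┼───┼───┤       
│ C │ MC│ MR│ M+│       
└───┴───┴───┴───┘       
                        
                        


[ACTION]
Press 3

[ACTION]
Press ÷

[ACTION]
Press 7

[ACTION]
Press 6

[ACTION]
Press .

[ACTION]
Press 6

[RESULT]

                    76.6
┌───┬───┬───┬───┐       
│ 7 │ 8 │ 9 │ ÷ │       
├───┼───┼───┼───┤       
│ 4 │ 5 │ 6 │ × │       
├───┼───┼───┼───┤       
│ 1 │ 2 │ 3 │ - │       
├───┼───┼───┼───┤       
│ 0 │ . │ = │ + │       
├───┼───┼───┼───┤       
│ C │ MC│ MR│ M+│       
└───┴───┴───┴───┘       
                        
                        


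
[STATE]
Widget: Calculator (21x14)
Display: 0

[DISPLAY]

                    0
┌───┬───┬───┬───┐    
│ 7 │ 8 │ 9 │ ÷ │    
├───┼───┼───┼───┤    
│ 4 │ 5 │ 6 │ × │    
├───┼───┼───┼───┤    
│ 1 │ 2 │ 3 │ - │    
├───┼───┼───┼───┤    
│ 0 │ . │ = │ + │    
├───┼───┼───┼───┤    
│ C │ MC│ MR│ M+│    
└───┴───┴───┴───┘    
                     
                     


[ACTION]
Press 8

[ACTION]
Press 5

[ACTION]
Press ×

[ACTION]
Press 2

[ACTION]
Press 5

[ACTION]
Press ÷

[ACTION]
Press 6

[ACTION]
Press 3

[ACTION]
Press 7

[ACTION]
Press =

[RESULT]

          3.335949765
┌───┬───┬───┬───┐    
│ 7 │ 8 │ 9 │ ÷ │    
├───┼───┼───┼───┤    
│ 4 │ 5 │ 6 │ × │    
├───┼───┼───┼───┤    
│ 1 │ 2 │ 3 │ - │    
├───┼───┼───┼───┤    
│ 0 │ . │ = │ + │    
├───┼───┼───┼───┤    
│ C │ MC│ MR│ M+│    
└───┴───┴───┴───┘    
                     
                     


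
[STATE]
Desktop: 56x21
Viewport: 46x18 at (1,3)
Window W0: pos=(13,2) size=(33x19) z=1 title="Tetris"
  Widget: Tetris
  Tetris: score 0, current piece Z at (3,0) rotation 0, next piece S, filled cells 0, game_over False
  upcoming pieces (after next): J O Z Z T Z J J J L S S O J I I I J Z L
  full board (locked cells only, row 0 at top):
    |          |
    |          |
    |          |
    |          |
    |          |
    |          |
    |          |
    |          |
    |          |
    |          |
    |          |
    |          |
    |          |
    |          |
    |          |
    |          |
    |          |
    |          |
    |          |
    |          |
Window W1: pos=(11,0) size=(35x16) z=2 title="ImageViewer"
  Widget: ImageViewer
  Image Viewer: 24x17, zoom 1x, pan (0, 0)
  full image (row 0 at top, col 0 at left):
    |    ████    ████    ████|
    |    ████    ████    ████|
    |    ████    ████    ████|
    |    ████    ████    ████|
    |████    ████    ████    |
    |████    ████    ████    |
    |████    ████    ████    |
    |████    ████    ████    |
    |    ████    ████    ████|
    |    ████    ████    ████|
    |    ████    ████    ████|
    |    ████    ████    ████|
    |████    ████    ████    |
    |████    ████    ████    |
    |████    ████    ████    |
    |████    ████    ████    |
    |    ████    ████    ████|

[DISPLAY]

          ┃    ████    ████    ████         ┃ 
          ┃    ████    ████    ████         ┃ 
          ┃    ████    ████    ████         ┃ 
          ┃    ████    ████    ████         ┃ 
          ┃████    ████    ████             ┃ 
          ┃████    ████    ████             ┃ 
          ┃████    ████    ████             ┃ 
          ┃████    ████    ████             ┃ 
          ┃    ████    ████    ████         ┃ 
          ┃    ████    ████    ████         ┃ 
          ┃    ████    ████    ████         ┃ 
          ┃    ████    ████    ████         ┃ 
          ┗━━━━━━━━━━━━━━━━━━━━━━━━━━━━━━━━━┛ 
            ┃          │                    ┃ 
            ┃          │                    ┃ 
            ┃          │                    ┃ 
            ┃          │                    ┃ 
            ┗━━━━━━━━━━━━━━━━━━━━━━━━━━━━━━━┛ 


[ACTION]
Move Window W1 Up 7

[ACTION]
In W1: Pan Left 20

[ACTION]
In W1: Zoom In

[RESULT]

          ┃        ████████        ████████ ┃ 
          ┃        ████████        ████████ ┃ 
          ┃        ████████        ████████ ┃ 
          ┃        ████████        ████████ ┃ 
          ┃        ████████        ████████ ┃ 
          ┃        ████████        ████████ ┃ 
          ┃        ████████        ████████ ┃ 
          ┃        ████████        ████████ ┃ 
          ┃████████        ████████        █┃ 
          ┃████████        ████████        █┃ 
          ┃████████        ████████        █┃ 
          ┃████████        ████████        █┃ 
          ┗━━━━━━━━━━━━━━━━━━━━━━━━━━━━━━━━━┛ 
            ┃          │                    ┃ 
            ┃          │                    ┃ 
            ┃          │                    ┃ 
            ┃          │                    ┃ 
            ┗━━━━━━━━━━━━━━━━━━━━━━━━━━━━━━━┛ 


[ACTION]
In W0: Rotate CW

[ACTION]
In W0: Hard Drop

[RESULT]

          ┃        ████████        ████████ ┃ 
          ┃        ████████        ████████ ┃ 
          ┃        ████████        ████████ ┃ 
          ┃        ████████        ████████ ┃ 
          ┃        ████████        ████████ ┃ 
          ┃        ████████        ████████ ┃ 
          ┃        ████████        ████████ ┃ 
          ┃        ████████        ████████ ┃ 
          ┃████████        ████████        █┃ 
          ┃████████        ████████        █┃ 
          ┃████████        ████████        █┃ 
          ┃████████        ████████        █┃ 
          ┗━━━━━━━━━━━━━━━━━━━━━━━━━━━━━━━━━┛ 
            ┃          │                    ┃ 
            ┃    ▓     │                    ┃ 
            ┃   ▓▓     │                    ┃ 
            ┃   ▓      │                    ┃ 
            ┗━━━━━━━━━━━━━━━━━━━━━━━━━━━━━━━┛ 


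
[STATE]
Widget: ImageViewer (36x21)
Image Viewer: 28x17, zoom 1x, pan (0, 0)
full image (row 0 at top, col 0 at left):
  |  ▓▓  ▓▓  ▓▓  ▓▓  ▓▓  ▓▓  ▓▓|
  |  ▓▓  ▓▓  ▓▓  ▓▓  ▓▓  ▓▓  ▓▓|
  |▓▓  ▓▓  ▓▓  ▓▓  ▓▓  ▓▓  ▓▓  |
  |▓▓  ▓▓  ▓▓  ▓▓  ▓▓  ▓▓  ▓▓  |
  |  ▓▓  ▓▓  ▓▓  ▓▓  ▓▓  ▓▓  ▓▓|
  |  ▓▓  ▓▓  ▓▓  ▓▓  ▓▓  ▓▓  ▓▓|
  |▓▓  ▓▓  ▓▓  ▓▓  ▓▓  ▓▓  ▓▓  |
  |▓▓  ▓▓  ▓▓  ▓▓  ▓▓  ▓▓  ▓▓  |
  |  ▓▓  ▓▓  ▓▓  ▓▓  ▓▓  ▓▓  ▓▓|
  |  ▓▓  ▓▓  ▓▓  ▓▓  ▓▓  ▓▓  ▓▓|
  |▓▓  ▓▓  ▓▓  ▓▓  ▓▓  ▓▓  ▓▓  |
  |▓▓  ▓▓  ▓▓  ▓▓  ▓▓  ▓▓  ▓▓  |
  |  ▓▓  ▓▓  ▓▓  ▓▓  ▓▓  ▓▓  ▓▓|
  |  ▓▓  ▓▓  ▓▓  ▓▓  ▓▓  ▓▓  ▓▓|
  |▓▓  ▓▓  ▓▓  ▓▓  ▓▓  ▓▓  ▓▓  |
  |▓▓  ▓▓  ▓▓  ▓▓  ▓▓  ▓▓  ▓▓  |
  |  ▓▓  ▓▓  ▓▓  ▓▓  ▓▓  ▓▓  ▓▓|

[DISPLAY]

  ▓▓  ▓▓  ▓▓  ▓▓  ▓▓  ▓▓  ▓▓        
  ▓▓  ▓▓  ▓▓  ▓▓  ▓▓  ▓▓  ▓▓        
▓▓  ▓▓  ▓▓  ▓▓  ▓▓  ▓▓  ▓▓          
▓▓  ▓▓  ▓▓  ▓▓  ▓▓  ▓▓  ▓▓          
  ▓▓  ▓▓  ▓▓  ▓▓  ▓▓  ▓▓  ▓▓        
  ▓▓  ▓▓  ▓▓  ▓▓  ▓▓  ▓▓  ▓▓        
▓▓  ▓▓  ▓▓  ▓▓  ▓▓  ▓▓  ▓▓          
▓▓  ▓▓  ▓▓  ▓▓  ▓▓  ▓▓  ▓▓          
  ▓▓  ▓▓  ▓▓  ▓▓  ▓▓  ▓▓  ▓▓        
  ▓▓  ▓▓  ▓▓  ▓▓  ▓▓  ▓▓  ▓▓        
▓▓  ▓▓  ▓▓  ▓▓  ▓▓  ▓▓  ▓▓          
▓▓  ▓▓  ▓▓  ▓▓  ▓▓  ▓▓  ▓▓          
  ▓▓  ▓▓  ▓▓  ▓▓  ▓▓  ▓▓  ▓▓        
  ▓▓  ▓▓  ▓▓  ▓▓  ▓▓  ▓▓  ▓▓        
▓▓  ▓▓  ▓▓  ▓▓  ▓▓  ▓▓  ▓▓          
▓▓  ▓▓  ▓▓  ▓▓  ▓▓  ▓▓  ▓▓          
  ▓▓  ▓▓  ▓▓  ▓▓  ▓▓  ▓▓  ▓▓        
                                    
                                    
                                    
                                    


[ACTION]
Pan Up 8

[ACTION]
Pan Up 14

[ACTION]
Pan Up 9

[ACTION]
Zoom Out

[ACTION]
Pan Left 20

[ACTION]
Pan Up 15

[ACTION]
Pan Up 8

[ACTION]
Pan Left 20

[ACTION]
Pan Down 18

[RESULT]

                                    
                                    
                                    
                                    
                                    
                                    
                                    
                                    
                                    
                                    
                                    
                                    
                                    
                                    
                                    
                                    
                                    
                                    
                                    
                                    
                                    


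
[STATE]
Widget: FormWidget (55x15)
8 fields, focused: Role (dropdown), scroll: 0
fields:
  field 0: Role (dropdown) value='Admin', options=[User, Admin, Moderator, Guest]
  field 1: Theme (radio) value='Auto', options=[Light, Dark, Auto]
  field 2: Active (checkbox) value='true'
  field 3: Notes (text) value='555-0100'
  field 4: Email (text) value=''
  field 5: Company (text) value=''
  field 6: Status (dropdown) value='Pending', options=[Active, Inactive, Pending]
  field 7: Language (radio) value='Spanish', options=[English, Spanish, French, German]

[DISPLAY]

> Role:       [Admin                                 ▼]
  Theme:      ( ) Light  ( ) Dark  (●) Auto            
  Active:     [x]                                      
  Notes:      [555-0100                               ]
  Email:      [                                       ]
  Company:    [                                       ]
  Status:     [Pending                               ▼]
  Language:   ( ) English  (●) Spanish  ( ) French  ( )
                                                       
                                                       
                                                       
                                                       
                                                       
                                                       
                                                       


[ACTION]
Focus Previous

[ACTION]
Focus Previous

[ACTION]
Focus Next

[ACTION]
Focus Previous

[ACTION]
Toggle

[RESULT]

  Role:       [Admin                                 ▼]
  Theme:      ( ) Light  ( ) Dark  (●) Auto            
  Active:     [x]                                      
  Notes:      [555-0100                               ]
  Email:      [                                       ]
  Company:    [                                       ]
> Status:     [Pending                               ▼]
  Language:   ( ) English  (●) Spanish  ( ) French  ( )
                                                       
                                                       
                                                       
                                                       
                                                       
                                                       
                                                       


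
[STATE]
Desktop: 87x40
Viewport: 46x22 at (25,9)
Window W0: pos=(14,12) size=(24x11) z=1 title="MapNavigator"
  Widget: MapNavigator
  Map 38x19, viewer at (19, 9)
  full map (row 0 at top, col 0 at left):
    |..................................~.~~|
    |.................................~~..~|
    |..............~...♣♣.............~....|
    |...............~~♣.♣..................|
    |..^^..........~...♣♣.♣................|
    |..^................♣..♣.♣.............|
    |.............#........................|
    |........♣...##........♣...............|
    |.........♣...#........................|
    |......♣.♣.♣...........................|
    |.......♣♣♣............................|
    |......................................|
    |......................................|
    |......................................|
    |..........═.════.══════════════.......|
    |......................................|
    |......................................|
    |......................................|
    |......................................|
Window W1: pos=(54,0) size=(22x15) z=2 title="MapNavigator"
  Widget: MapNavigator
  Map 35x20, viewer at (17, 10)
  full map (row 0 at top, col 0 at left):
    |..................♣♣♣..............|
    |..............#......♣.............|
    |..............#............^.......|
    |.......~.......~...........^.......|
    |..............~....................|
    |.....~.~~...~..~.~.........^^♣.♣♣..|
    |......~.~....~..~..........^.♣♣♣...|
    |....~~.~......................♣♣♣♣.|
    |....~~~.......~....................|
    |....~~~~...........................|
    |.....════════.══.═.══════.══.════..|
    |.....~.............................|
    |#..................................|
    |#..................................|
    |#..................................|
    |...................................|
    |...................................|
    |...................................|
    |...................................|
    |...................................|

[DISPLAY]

                             ┃................
                             ┃................
                             ┃................
━━━━━━━━━━━━┓                ┃................
tor         ┃                ┃................
────────────┨                ┗━━━━━━━━━━━━━━━━
............┃                                 
....♣.......┃                                 
............┃                                 
.@..........┃                                 
............┃                                 
............┃                                 
............┃                                 
━━━━━━━━━━━━┛                                 
                                              
                                              
                                              
                                              
                                              
                                              
                                              
                                              


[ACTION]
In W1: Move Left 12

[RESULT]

                             ┃     .....~.....
                             ┃     #..........
                             ┃     #..........
━━━━━━━━━━━━┓                ┃     #..........
tor         ┃                ┃     ...........
────────────┨                ┗━━━━━━━━━━━━━━━━
............┃                                 
....♣.......┃                                 
............┃                                 
.@..........┃                                 
............┃                                 
............┃                                 
............┃                                 
━━━━━━━━━━━━┛                                 
                                              
                                              
                                              
                                              
                                              
                                              
                                              
                                              


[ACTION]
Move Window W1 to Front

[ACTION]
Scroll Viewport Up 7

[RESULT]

                             ┠────────────────
                             ┃     .....~.~~..
                             ┃     ......~.~..
                             ┃     ....~~.~...
                             ┃     ....~~~....
                             ┃     ....~~~~...
                             ┃     .....@═════
                             ┃     .....~.....
                             ┃     #..........
                             ┃     #..........
━━━━━━━━━━━━┓                ┃     #..........
tor         ┃                ┃     ...........
────────────┨                ┗━━━━━━━━━━━━━━━━
............┃                                 
....♣.......┃                                 
............┃                                 
.@..........┃                                 
............┃                                 
............┃                                 
............┃                                 
━━━━━━━━━━━━┛                                 
                                              


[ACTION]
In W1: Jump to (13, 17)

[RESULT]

                             ┠────────────────
                             ┃................
                             ┃................
                             ┃................
                             ┃................
                             ┃................
                             ┃..........@.....
                             ┃................
                             ┃................
                             ┃                
━━━━━━━━━━━━┓                ┃                
tor         ┃                ┃                
────────────┨                ┗━━━━━━━━━━━━━━━━
............┃                                 
....♣.......┃                                 
............┃                                 
.@..........┃                                 
............┃                                 
............┃                                 
............┃                                 
━━━━━━━━━━━━┛                                 
                                              
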